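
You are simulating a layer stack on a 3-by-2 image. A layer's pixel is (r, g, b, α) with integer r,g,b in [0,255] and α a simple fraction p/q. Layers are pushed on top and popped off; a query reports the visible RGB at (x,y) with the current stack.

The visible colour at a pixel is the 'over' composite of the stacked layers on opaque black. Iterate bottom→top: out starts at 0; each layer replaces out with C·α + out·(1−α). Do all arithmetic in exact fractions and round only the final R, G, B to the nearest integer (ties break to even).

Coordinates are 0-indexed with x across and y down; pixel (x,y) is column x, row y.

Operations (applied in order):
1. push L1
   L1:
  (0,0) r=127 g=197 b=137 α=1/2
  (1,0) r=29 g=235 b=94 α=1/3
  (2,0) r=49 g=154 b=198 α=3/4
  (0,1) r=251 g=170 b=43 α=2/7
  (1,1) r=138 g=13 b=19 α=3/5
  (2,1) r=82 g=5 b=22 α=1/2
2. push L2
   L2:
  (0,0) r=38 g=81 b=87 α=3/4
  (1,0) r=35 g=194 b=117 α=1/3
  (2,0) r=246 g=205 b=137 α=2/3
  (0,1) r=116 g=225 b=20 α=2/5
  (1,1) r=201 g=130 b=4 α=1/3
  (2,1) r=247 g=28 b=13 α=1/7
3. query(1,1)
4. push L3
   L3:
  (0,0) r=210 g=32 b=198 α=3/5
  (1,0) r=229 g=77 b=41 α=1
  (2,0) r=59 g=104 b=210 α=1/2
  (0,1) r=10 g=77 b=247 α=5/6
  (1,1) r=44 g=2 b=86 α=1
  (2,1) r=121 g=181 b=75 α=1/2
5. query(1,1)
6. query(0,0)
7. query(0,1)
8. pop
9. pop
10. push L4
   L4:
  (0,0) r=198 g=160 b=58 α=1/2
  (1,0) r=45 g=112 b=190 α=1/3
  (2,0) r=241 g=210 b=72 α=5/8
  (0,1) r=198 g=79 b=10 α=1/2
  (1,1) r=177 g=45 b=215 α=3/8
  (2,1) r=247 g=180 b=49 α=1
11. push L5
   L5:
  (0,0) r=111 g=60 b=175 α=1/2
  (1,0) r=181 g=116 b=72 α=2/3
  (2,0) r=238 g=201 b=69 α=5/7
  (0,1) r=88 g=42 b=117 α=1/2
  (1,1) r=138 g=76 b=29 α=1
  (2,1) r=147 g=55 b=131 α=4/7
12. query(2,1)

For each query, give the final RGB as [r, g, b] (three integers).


query (1,1) [L1,L2] — begin 0,0,0
L1 α=3/5: [414/5, 39/5, 57/5]
L2 α=1/3: [611/5, 728/15, 134/15]
rounded: [122, 49, 9]

query (1,1) [L1,L2,L3] — begin 0,0,0
+L1 (α=3/5) → [414/5, 39/5, 57/5]
+L2 (α=1/3) → [611/5, 728/15, 134/15]
+L3 (α=1) → [44, 2, 86]
= [44, 2, 86]

at x=0,y=0 over L1,L2,L3:
L1 α=1/2: [127/2, 197/2, 137/2]
L2 α=3/4: [355/8, 683/8, 659/8]
L3 α=3/5: [575/4, 1067/20, 607/4]
→ [144, 53, 152]

(0,1) stack=L1,L2,L3; from [0,0,0]:
+L1 (α=2/7) → [502/7, 340/7, 86/7]
+L2 (α=2/5) → [626/7, 834/7, 538/35]
+L3 (α=5/6) → [488/21, 3529/42, 43763/210]
→ [23, 84, 208]

(2,1) stack=L1,L4,L5; from [0,0,0]:
after L1 α=1/2: [41, 5/2, 11]
after L4 α=1: [247, 180, 49]
after L5 α=4/7: [1329/7, 760/7, 671/7]
= [190, 109, 96]


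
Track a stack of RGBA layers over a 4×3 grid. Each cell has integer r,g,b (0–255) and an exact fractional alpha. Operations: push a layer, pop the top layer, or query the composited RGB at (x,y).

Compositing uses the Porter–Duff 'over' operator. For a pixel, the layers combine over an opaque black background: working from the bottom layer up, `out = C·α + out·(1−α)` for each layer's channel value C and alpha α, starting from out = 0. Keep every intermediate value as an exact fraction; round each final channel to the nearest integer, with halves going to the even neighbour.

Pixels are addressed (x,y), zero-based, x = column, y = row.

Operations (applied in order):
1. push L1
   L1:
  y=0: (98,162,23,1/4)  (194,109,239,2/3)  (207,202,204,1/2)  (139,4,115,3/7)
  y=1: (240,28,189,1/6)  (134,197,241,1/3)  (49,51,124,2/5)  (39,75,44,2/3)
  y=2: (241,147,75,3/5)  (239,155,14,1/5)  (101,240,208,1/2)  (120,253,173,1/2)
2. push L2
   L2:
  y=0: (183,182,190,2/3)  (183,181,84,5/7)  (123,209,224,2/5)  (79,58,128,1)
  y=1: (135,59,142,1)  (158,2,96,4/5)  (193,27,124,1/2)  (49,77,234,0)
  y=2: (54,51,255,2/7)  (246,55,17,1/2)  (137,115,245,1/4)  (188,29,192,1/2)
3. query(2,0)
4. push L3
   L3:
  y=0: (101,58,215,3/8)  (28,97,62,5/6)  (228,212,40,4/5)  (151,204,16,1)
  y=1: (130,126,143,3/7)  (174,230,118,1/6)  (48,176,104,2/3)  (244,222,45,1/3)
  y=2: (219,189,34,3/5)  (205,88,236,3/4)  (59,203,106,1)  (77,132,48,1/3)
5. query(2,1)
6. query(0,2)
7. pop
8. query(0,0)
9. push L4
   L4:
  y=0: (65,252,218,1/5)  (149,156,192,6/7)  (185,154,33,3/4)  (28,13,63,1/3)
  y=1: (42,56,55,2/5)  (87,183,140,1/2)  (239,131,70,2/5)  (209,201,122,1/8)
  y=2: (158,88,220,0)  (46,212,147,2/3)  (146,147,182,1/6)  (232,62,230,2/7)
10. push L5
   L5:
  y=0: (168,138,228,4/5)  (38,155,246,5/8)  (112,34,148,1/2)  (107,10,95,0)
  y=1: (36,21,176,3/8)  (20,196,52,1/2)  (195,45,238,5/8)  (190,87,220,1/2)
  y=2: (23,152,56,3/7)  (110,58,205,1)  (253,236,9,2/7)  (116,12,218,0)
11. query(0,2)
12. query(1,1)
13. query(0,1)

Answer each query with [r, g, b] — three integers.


(2,0) stack=L1,L2; from [0,0,0]:
L1 α=1/2: [207/2, 101, 102]
L2 α=2/5: [1113/10, 721/5, 754/5]
rounded: [111, 144, 151]

query (2,1) [L1,L2,L3] — begin 0,0,0
+L1 (α=2/5) → [98/5, 102/5, 248/5]
+L2 (α=1/2) → [1063/10, 237/10, 434/5]
+L3 (α=2/3) → [2023/30, 3757/30, 1474/15]
rounded: [67, 125, 98]

at x=0,y=2 over L1,L2,L3:
+L1 (α=3/5) → [723/5, 441/5, 45]
+L2 (α=2/7) → [831/7, 543/7, 105]
+L3 (α=3/5) → [6261/35, 1011/7, 312/5]
→ [179, 144, 62]

(0,0) stack=L1,L2; from [0,0,0]:
after L1 α=1/4: [49/2, 81/2, 23/4]
after L2 α=2/3: [781/6, 809/6, 1543/12]
rounded: [130, 135, 129]

(0,2) stack=L1,L2,L4,L5; from [0,0,0]:
after L1 α=3/5: [723/5, 441/5, 45]
after L2 α=2/7: [831/7, 543/7, 105]
after L4 α=0: [831/7, 543/7, 105]
after L5 α=3/7: [3807/49, 5364/49, 84]
→ [78, 109, 84]

at x=1,y=1 over L1,L2,L4,L5:
+L1 (α=1/3) → [134/3, 197/3, 241/3]
+L2 (α=4/5) → [406/3, 221/15, 1393/15]
+L4 (α=1/2) → [667/6, 1483/15, 3493/30]
+L5 (α=1/2) → [787/12, 4423/30, 5053/60]
rounded: [66, 147, 84]

(0,1) stack=L1,L2,L4,L5; from [0,0,0]:
+L1 (α=1/6) → [40, 14/3, 63/2]
+L2 (α=1) → [135, 59, 142]
+L4 (α=2/5) → [489/5, 289/5, 536/5]
+L5 (α=3/8) → [597/8, 44, 133]
= [75, 44, 133]


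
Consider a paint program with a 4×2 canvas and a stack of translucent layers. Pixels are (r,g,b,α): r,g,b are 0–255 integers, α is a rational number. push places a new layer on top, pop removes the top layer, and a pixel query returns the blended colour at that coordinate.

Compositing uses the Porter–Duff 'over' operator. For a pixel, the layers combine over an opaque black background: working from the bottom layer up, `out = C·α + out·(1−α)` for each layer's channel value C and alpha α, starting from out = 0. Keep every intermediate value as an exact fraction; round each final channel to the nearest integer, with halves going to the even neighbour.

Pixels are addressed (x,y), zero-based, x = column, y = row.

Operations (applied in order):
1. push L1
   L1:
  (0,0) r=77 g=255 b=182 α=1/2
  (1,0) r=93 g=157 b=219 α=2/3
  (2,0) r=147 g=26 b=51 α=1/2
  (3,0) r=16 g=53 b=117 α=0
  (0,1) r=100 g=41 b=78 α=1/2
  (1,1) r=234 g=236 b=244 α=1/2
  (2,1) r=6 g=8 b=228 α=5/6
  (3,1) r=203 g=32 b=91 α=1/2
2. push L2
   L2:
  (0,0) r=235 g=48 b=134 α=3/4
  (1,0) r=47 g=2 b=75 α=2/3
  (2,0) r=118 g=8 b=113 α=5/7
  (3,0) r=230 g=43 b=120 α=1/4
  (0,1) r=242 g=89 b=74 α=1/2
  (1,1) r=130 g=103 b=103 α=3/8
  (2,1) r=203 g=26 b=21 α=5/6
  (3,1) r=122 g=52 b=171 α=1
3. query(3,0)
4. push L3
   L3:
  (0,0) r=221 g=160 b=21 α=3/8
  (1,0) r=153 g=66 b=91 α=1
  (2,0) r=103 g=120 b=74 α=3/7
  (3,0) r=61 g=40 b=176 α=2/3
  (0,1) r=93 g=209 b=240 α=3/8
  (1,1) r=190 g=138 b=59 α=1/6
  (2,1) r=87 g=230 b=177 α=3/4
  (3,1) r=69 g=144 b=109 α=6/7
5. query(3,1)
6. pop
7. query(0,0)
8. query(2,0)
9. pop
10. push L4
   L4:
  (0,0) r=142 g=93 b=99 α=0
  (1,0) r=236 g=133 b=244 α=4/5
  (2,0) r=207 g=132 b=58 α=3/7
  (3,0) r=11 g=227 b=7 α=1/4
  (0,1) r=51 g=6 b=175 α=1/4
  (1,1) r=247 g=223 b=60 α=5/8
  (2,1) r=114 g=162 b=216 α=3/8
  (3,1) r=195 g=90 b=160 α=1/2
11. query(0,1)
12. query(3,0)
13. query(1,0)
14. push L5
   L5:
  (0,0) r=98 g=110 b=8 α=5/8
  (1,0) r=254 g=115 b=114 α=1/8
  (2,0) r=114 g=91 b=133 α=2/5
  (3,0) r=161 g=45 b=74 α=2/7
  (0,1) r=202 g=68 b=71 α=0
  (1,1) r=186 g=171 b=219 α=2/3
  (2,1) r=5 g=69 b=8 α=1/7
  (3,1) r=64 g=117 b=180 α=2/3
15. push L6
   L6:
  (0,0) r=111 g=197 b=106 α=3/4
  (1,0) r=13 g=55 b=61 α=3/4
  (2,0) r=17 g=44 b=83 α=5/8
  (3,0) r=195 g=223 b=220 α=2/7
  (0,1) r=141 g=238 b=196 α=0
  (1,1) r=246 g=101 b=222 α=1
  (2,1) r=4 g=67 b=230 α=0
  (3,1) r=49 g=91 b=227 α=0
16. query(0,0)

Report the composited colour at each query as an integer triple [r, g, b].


at x=3,y=0 over L1,L2:
L1 α=0: [0, 0, 0]
L2 α=1/4: [115/2, 43/4, 30]
rounded: [58, 11, 30]

(3,1) stack=L1,L2,L3; from [0,0,0]:
L1 α=1/2: [203/2, 16, 91/2]
L2 α=1: [122, 52, 171]
L3 α=6/7: [536/7, 916/7, 825/7]
rounded: [77, 131, 118]

query (0,0) [L1,L2] — begin 0,0,0
after L1 α=1/2: [77/2, 255/2, 91]
after L2 α=3/4: [1487/8, 543/8, 493/4]
→ [186, 68, 123]

query (2,0) [L1,L2] — begin 0,0,0
L1 α=1/2: [147/2, 13, 51/2]
L2 α=5/7: [737/7, 66/7, 88]
= [105, 9, 88]

at x=0,y=1 over L1,L4:
+L1 (α=1/2) → [50, 41/2, 39]
+L4 (α=1/4) → [201/4, 135/8, 73]
rounded: [50, 17, 73]

query (3,0) [L1,L4] — begin 0,0,0
L1 α=0: [0, 0, 0]
L4 α=1/4: [11/4, 227/4, 7/4]
rounded: [3, 57, 2]

at x=1,y=0 over L1,L4:
L1 α=2/3: [62, 314/3, 146]
L4 α=4/5: [1006/5, 382/3, 1122/5]
rounded: [201, 127, 224]

query (0,0) [L1,L4,L5,L6] — begin 0,0,0
L1 α=1/2: [77/2, 255/2, 91]
L4 α=0: [77/2, 255/2, 91]
L5 α=5/8: [1211/16, 1865/16, 313/8]
L6 α=3/4: [6539/64, 11321/64, 2857/32]
= [102, 177, 89]


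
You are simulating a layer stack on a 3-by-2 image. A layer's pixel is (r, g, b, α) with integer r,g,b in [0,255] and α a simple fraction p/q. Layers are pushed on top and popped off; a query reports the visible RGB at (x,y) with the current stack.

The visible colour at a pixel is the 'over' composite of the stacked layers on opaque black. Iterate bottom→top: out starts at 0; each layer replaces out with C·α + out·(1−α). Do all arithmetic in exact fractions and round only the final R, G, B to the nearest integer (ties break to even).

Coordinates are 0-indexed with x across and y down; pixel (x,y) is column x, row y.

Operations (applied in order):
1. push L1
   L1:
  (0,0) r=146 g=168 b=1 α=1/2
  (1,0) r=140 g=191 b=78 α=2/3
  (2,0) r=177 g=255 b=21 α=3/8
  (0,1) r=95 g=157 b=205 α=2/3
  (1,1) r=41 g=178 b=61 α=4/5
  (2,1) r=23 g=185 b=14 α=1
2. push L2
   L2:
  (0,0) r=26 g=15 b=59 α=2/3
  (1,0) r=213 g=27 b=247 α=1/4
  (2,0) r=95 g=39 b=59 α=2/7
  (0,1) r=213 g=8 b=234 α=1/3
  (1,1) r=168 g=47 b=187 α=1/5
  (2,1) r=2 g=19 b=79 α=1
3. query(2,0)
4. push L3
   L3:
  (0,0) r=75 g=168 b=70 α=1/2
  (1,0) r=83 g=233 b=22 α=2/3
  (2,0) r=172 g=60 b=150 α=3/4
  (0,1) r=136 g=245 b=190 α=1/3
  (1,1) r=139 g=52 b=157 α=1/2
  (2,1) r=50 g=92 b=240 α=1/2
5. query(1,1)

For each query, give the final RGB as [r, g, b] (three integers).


query (2,0) [L1,L2] — begin 0,0,0
+L1 (α=3/8) → [531/8, 765/8, 63/8]
+L2 (α=2/7) → [4175/56, 4449/56, 1259/56]
= [75, 79, 22]

(1,1) stack=L1,L2,L3; from [0,0,0]:
L1 α=4/5: [164/5, 712/5, 244/5]
L2 α=1/5: [1496/25, 3083/25, 1911/25]
L3 α=1/2: [4971/50, 4383/50, 2918/25]
→ [99, 88, 117]


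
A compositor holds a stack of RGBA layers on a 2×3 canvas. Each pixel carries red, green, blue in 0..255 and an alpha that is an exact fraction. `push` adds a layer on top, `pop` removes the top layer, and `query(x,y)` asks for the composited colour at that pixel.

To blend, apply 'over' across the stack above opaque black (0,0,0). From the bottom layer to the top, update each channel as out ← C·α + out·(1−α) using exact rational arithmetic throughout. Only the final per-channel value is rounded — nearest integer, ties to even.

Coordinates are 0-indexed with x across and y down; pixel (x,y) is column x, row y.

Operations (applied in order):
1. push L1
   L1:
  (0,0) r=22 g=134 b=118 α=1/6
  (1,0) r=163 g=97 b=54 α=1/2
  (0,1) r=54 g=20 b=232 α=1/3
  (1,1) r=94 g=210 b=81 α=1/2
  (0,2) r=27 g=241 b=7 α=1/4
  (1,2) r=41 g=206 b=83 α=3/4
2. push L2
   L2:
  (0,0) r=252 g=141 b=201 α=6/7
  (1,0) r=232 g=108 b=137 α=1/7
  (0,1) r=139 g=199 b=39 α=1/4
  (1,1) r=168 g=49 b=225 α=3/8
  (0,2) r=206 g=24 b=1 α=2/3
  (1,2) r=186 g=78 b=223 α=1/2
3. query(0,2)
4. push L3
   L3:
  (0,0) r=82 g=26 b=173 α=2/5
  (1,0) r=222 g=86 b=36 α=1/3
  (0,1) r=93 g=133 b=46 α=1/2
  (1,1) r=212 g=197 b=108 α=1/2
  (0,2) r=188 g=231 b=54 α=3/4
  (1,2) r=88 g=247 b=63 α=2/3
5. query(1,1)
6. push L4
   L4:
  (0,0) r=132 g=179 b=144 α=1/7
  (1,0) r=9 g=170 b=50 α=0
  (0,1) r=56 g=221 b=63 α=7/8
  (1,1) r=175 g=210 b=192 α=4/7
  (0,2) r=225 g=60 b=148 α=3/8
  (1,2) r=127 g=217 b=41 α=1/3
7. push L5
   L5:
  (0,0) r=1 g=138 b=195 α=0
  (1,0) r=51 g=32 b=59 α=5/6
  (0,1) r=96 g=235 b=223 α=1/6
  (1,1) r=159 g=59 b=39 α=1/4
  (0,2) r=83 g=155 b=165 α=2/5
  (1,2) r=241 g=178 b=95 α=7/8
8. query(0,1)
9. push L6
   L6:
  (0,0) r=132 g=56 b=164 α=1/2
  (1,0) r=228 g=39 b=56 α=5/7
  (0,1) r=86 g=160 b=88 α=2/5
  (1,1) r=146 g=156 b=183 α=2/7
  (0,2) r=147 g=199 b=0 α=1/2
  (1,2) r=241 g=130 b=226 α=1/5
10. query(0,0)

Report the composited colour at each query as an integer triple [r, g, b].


at x=0,y=2 over L1,L2:
L1 α=1/4: [27/4, 241/4, 7/4]
L2 α=2/3: [1675/12, 433/12, 5/4]
→ [140, 36, 1]

query (1,1) [L1,L2,L3] — begin 0,0,0
+L1 (α=1/2) → [47, 105, 81/2]
+L2 (α=3/8) → [739/8, 84, 1755/16]
+L3 (α=1/2) → [2435/16, 281/2, 3483/32]
= [152, 140, 109]

query (0,1) [L1,L2,L3,L4,L5] — begin 0,0,0
+L1 (α=1/3) → [18, 20/3, 232/3]
+L2 (α=1/4) → [193/4, 219/4, 271/4]
+L3 (α=1/2) → [565/8, 751/8, 455/8]
+L4 (α=7/8) → [3701/64, 13127/64, 3983/64]
+L5 (α=1/6) → [24649/384, 80675/384, 34187/384]
rounded: [64, 210, 89]

(0,0) stack=L1,L2,L3,L4,L5,L6; from [0,0,0]:
L1 α=1/6: [11/3, 67/3, 59/3]
L2 α=6/7: [4547/21, 2605/21, 3677/21]
L3 α=2/5: [1139/7, 2969/35, 6099/35]
L4 α=1/7: [7758/49, 24079/245, 41634/245]
L5 α=0: [7758/49, 24079/245, 41634/245]
L6 α=1/2: [7113/49, 37799/490, 40907/245]
= [145, 77, 167]


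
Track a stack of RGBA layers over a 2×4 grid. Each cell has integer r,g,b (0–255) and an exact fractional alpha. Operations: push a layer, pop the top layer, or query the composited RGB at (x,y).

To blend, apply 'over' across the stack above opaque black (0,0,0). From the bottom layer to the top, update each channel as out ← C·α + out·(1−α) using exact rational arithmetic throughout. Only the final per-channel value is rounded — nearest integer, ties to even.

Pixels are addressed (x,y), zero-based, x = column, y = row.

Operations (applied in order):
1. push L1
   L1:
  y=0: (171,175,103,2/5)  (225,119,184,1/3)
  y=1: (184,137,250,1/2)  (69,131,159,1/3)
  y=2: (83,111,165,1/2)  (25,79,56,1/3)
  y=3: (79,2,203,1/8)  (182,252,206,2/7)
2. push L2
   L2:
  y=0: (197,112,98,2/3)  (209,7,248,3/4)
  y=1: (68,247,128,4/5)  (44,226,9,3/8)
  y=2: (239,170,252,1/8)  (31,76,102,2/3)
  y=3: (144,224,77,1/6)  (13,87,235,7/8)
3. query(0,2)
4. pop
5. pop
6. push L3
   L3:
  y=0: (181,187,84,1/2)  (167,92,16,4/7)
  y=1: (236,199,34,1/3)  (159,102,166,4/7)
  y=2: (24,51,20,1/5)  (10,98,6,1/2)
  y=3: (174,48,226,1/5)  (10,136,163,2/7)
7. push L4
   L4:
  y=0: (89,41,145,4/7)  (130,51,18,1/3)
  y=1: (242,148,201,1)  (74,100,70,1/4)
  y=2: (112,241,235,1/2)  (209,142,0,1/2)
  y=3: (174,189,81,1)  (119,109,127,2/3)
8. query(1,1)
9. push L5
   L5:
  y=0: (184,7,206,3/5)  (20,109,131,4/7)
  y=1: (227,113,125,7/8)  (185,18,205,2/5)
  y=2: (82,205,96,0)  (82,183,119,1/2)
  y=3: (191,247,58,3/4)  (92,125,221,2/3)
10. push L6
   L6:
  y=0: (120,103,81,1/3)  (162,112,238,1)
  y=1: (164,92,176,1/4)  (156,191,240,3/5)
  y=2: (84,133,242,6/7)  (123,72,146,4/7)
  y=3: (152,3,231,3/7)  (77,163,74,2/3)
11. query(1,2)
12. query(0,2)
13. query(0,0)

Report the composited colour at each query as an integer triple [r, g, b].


at x=0,y=2 over L1,L2:
L1 α=1/2: [83/2, 111/2, 165/2]
L2 α=1/8: [1059/16, 1117/16, 1659/16]
= [66, 70, 104]

(1,1) stack=L3,L4; from [0,0,0]:
L3 α=4/7: [636/7, 408/7, 664/7]
L4 α=1/4: [1213/14, 481/7, 1241/14]
rounded: [87, 69, 89]

(1,2) stack=L3,L4,L5,L6; from [0,0,0]:
L3 α=1/2: [5, 49, 3]
L4 α=1/2: [107, 191/2, 3/2]
L5 α=1/2: [189/2, 557/4, 241/4]
L6 α=4/7: [1551/14, 2823/28, 437/4]
→ [111, 101, 109]

at x=0,y=2 over L3,L4,L5,L6:
after L3 α=1/5: [24/5, 51/5, 4]
after L4 α=1/2: [292/5, 628/5, 239/2]
after L5 α=0: [292/5, 628/5, 239/2]
after L6 α=6/7: [2812/35, 4618/35, 449/2]
= [80, 132, 224]

(0,0) stack=L3,L4,L5,L6; from [0,0,0]:
L3 α=1/2: [181/2, 187/2, 42]
L4 α=4/7: [1255/14, 127/2, 706/7]
L5 α=3/5: [5119/35, 148/5, 5738/35]
L6 α=1/3: [14438/105, 811/15, 14311/105]
= [138, 54, 136]


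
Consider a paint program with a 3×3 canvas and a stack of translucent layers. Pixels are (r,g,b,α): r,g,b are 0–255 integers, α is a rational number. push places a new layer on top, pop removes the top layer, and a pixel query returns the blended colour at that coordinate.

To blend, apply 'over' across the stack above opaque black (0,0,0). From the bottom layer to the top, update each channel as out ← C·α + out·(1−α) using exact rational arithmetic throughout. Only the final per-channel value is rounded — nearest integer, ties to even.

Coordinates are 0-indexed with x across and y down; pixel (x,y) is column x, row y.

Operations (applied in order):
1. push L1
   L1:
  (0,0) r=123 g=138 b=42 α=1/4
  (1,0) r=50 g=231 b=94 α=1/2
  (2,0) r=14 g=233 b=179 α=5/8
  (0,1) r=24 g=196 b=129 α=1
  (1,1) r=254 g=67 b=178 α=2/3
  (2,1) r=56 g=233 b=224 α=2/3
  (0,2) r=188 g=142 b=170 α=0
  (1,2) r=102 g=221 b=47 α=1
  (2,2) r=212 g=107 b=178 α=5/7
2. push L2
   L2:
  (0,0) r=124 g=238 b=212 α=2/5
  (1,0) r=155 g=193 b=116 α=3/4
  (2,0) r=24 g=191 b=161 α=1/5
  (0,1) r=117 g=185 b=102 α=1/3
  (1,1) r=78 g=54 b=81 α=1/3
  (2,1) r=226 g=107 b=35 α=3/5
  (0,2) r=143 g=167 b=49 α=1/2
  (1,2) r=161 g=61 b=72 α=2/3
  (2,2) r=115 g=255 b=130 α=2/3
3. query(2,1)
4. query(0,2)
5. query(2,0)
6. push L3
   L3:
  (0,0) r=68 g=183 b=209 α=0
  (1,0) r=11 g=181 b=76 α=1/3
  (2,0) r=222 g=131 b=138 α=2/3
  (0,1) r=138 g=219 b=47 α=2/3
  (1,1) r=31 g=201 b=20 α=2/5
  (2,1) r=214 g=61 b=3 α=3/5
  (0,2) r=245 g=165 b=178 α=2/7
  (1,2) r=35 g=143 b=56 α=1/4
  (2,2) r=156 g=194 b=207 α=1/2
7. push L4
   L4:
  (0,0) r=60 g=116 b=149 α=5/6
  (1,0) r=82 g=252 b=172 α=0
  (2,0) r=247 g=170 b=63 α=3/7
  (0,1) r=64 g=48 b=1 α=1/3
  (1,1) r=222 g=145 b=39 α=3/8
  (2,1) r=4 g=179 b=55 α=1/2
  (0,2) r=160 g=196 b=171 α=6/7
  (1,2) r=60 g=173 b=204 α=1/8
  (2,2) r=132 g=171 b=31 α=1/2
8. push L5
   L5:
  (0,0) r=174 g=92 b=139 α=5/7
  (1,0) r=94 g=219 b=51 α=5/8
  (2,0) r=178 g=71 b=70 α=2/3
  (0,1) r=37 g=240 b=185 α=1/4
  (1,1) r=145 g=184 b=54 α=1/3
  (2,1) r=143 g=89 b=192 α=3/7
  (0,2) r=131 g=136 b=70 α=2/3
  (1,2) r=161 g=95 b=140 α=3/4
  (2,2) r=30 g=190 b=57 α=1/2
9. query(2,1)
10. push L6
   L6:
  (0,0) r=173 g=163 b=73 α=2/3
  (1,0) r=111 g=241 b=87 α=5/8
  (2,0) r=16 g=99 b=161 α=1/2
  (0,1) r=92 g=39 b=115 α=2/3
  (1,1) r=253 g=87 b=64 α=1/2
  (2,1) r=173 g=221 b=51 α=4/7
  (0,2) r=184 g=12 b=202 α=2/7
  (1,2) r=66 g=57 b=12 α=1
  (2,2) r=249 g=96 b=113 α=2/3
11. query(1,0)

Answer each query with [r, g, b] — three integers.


(2,1) stack=L1,L2; from [0,0,0]:
after L1 α=2/3: [112/3, 466/3, 448/3]
after L2 α=3/5: [2258/15, 379/3, 1211/15]
→ [151, 126, 81]

at x=0,y=2 over L1,L2:
after L1 α=0: [0, 0, 0]
after L2 α=1/2: [143/2, 167/2, 49/2]
= [72, 84, 24]

at x=2,y=0 over L1,L2:
+L1 (α=5/8) → [35/4, 1165/8, 895/8]
+L2 (α=1/5) → [59/5, 1547/10, 1217/10]
= [12, 155, 122]

(2,1) stack=L1,L2,L3,L4,L5; from [0,0,0]:
L1 α=2/3: [112/3, 466/3, 448/3]
L2 α=3/5: [2258/15, 379/3, 1211/15]
L3 α=3/5: [14146/75, 1307/15, 2557/75]
L4 α=1/2: [7223/75, 1996/15, 3341/75]
L5 α=3/7: [61067/525, 11989/105, 56564/525]
= [116, 114, 108]

at x=1,y=0 over L1,L2,L3,L4,L5,L6:
+L1 (α=1/2) → [25, 231/2, 47]
+L2 (α=3/4) → [245/2, 1389/8, 395/4]
+L3 (α=1/3) → [256/3, 2113/12, 547/6]
+L4 (α=0) → [256/3, 2113/12, 547/6]
+L5 (α=5/8) → [363/4, 6493/32, 1057/16]
+L6 (α=5/8) → [3309/32, 58039/256, 10131/128]
= [103, 227, 79]


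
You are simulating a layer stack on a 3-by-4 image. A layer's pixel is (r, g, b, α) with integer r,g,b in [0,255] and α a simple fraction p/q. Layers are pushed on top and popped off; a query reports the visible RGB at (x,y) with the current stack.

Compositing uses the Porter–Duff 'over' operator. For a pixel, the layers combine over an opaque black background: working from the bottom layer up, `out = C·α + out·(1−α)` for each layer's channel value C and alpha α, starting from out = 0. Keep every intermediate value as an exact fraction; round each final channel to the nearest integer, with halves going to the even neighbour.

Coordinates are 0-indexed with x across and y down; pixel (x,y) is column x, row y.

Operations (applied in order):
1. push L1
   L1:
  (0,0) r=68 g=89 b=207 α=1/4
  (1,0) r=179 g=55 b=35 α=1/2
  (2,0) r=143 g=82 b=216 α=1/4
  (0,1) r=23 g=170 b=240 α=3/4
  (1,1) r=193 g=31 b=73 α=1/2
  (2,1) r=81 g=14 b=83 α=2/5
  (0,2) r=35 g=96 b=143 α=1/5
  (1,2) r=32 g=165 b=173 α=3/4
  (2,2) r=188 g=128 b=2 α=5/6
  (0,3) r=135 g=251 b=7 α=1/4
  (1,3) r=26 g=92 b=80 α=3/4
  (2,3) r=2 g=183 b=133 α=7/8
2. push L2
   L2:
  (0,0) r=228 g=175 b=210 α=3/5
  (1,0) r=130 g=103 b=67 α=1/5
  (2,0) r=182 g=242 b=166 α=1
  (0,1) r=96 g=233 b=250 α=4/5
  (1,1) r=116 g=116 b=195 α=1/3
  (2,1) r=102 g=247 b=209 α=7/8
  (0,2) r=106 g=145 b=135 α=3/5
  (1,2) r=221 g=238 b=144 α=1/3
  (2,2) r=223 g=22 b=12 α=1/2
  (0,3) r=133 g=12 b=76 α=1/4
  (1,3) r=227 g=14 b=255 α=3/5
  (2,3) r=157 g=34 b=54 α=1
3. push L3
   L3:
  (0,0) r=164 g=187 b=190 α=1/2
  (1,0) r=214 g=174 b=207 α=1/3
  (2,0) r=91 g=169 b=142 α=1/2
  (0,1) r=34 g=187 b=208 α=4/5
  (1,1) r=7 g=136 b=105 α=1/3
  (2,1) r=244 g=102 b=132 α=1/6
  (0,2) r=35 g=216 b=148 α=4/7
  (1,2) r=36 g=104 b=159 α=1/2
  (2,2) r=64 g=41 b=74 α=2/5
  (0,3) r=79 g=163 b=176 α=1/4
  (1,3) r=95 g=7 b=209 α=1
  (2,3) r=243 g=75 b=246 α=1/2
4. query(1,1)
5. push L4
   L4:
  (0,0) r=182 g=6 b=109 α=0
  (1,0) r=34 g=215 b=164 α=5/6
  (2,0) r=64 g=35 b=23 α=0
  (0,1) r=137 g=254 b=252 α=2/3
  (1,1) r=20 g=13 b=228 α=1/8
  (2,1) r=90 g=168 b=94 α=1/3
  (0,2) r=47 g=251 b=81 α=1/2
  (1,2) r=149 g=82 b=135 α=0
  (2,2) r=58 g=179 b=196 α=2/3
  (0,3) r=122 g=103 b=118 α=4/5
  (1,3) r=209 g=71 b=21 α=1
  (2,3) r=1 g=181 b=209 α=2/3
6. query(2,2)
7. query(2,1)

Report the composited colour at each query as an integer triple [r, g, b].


at x=1,y=1 over L1,L2,L3:
+L1 (α=1/2) → [193/2, 31/2, 73/2]
+L2 (α=1/3) → [103, 49, 268/3]
+L3 (α=1/3) → [71, 78, 851/9]
rounded: [71, 78, 95]

(2,2) stack=L1,L2,L3,L4; from [0,0,0]:
+L1 (α=5/6) → [470/3, 320/3, 5/3]
+L2 (α=1/2) → [1139/6, 193/3, 41/6]
+L3 (α=2/5) → [279/2, 55, 337/10]
+L4 (α=2/3) → [511/6, 413/3, 1419/10]
rounded: [85, 138, 142]

at x=2,y=1 over L1,L2,L3,L4:
+L1 (α=2/5) → [162/5, 28/5, 166/5]
+L2 (α=7/8) → [933/10, 8673/40, 7481/40]
+L3 (α=1/6) → [1421/12, 3163/16, 8537/48]
+L4 (α=1/3) → [1961/18, 4507/24, 10793/72]
rounded: [109, 188, 150]


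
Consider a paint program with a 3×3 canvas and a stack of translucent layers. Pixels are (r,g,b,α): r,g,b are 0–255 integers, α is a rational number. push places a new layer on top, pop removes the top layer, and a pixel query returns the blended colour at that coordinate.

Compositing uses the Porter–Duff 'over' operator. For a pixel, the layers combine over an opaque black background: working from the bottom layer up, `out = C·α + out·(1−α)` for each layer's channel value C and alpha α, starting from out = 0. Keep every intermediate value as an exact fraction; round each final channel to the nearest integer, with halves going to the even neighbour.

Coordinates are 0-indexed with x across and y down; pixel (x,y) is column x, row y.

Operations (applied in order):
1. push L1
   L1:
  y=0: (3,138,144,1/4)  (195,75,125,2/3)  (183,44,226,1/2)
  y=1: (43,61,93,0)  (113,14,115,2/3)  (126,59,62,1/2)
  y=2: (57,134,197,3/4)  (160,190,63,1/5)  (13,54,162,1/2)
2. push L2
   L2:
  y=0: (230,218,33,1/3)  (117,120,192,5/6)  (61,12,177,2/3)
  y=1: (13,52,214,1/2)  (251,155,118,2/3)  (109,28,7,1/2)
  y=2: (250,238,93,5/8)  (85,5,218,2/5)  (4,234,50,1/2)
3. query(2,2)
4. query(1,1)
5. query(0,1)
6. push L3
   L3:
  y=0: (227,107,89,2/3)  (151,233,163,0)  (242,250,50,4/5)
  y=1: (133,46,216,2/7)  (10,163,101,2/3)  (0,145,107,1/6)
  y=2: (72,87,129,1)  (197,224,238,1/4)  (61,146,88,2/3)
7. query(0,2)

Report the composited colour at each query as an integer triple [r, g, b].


at x=2,y=2 over L1,L2:
after L1 α=1/2: [13/2, 27, 81]
after L2 α=1/2: [21/4, 261/2, 131/2]
→ [5, 130, 66]

query (1,1) [L1,L2] — begin 0,0,0
L1 α=2/3: [226/3, 28/3, 230/3]
L2 α=2/3: [1732/9, 958/9, 938/9]
rounded: [192, 106, 104]

(0,1) stack=L1,L2; from [0,0,0]:
+L1 (α=0) → [0, 0, 0]
+L2 (α=1/2) → [13/2, 26, 107]
rounded: [6, 26, 107]

at x=0,y=2 over L1,L2,L3:
+L1 (α=3/4) → [171/4, 201/2, 591/4]
+L2 (α=5/8) → [5513/32, 2983/16, 3633/32]
+L3 (α=1) → [72, 87, 129]
= [72, 87, 129]


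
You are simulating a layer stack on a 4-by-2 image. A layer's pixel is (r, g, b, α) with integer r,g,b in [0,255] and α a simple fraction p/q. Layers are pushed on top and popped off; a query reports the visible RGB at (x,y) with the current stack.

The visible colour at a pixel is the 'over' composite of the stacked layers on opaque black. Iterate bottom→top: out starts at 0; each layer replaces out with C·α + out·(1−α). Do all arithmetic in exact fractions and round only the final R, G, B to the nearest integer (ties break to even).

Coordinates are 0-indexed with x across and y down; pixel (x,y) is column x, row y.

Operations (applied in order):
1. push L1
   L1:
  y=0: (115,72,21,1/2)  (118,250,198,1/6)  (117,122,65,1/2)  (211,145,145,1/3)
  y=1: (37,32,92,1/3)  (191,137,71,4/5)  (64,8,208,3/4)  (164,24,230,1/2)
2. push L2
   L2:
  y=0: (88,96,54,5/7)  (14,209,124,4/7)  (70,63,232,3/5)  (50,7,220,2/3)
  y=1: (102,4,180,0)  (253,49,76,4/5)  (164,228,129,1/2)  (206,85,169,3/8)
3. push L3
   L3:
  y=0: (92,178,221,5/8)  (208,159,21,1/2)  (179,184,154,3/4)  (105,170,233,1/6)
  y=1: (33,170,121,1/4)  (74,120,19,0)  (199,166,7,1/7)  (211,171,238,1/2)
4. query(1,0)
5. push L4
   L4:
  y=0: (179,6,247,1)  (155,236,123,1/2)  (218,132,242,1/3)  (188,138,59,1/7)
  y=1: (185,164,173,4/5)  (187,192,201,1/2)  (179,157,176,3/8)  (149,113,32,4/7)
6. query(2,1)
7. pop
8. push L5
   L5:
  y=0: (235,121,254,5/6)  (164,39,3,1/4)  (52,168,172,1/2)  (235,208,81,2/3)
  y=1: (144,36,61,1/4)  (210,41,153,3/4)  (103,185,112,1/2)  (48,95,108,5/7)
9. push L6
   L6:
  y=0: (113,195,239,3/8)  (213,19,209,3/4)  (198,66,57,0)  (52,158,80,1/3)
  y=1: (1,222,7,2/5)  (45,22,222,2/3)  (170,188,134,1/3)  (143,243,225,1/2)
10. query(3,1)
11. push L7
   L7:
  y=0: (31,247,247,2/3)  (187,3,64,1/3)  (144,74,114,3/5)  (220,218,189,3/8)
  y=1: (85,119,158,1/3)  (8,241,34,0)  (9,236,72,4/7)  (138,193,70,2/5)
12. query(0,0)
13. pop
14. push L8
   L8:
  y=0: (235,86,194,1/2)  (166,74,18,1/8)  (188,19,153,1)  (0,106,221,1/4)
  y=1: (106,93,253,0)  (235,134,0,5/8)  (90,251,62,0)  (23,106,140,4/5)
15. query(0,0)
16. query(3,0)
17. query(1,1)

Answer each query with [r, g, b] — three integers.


query (1,0) [L1,L2,L3] — begin 0,0,0
+L1 (α=1/6) → [59/3, 125/3, 33]
+L2 (α=4/7) → [115/7, 961/7, 85]
+L3 (α=1/2) → [1571/14, 1037/7, 53]
= [112, 148, 53]

query (2,1) [L1,L2,L3,L4] — begin 0,0,0
+L1 (α=3/4) → [48, 6, 156]
+L2 (α=1/2) → [106, 117, 285/2]
+L3 (α=1/7) → [835/7, 124, 862/7]
+L4 (α=3/8) → [3967/28, 1091/8, 4003/28]
rounded: [142, 136, 143]

query (3,1) [L1,L2,L3,L5,L6] — begin 0,0,0
L1 α=1/2: [82, 12, 115]
L2 α=3/8: [257/2, 315/8, 541/4]
L3 α=1/2: [679/4, 1683/16, 1493/8]
L5 α=5/7: [1159/14, 5483/56, 3653/28]
L6 α=1/2: [3161/28, 19091/112, 9953/56]
→ [113, 170, 178]

at x=0,y=0 over L1,L2,L3,L5,L6,L7:
L1 α=1/2: [115/2, 36, 21/2]
L2 α=5/7: [555/7, 552/7, 291/7]
L3 α=5/8: [4885/56, 3943/28, 1076/7]
L5 α=5/6: [70685/336, 6961/56, 1661/7]
L6 α=3/8: [467329/2688, 67565/448, 3331/14]
L7 α=2/3: [633985/8064, 288877/1344, 10247/42]
rounded: [79, 215, 244]

query (0,0) [L1,L2,L3,L5,L6,L8] — begin 0,0,0
+L1 (α=1/2) → [115/2, 36, 21/2]
+L2 (α=5/7) → [555/7, 552/7, 291/7]
+L3 (α=5/8) → [4885/56, 3943/28, 1076/7]
+L5 (α=5/6) → [70685/336, 6961/56, 1661/7]
+L6 (α=3/8) → [467329/2688, 67565/448, 3331/14]
+L8 (α=1/2) → [1099009/5376, 106093/896, 6047/28]
→ [204, 118, 216]

at x=3,y=0 over L1,L2,L3,L5,L6,L8:
after L1 α=1/3: [211/3, 145/3, 145/3]
after L2 α=2/3: [511/9, 187/9, 1465/9]
after L3 α=1/6: [1750/27, 2465/54, 4711/27]
after L5 α=2/3: [14440/81, 24929/162, 9085/81]
after L6 α=1/3: [33092/243, 37727/243, 24650/243]
after L8 α=1/4: [8273/81, 46313/324, 42551/324]
= [102, 143, 131]

query (1,1) [L1,L2,L3,L5,L6,L8] — begin 0,0,0
+L1 (α=4/5) → [764/5, 548/5, 284/5]
+L2 (α=4/5) → [5824/25, 1528/25, 1804/25]
+L3 (α=0) → [5824/25, 1528/25, 1804/25]
+L5 (α=3/4) → [10787/50, 4603/100, 13279/100]
+L6 (α=2/3) → [15287/150, 3001/100, 57679/300]
+L8 (α=5/8) → [74037/400, 76003/800, 57679/800]
→ [185, 95, 72]


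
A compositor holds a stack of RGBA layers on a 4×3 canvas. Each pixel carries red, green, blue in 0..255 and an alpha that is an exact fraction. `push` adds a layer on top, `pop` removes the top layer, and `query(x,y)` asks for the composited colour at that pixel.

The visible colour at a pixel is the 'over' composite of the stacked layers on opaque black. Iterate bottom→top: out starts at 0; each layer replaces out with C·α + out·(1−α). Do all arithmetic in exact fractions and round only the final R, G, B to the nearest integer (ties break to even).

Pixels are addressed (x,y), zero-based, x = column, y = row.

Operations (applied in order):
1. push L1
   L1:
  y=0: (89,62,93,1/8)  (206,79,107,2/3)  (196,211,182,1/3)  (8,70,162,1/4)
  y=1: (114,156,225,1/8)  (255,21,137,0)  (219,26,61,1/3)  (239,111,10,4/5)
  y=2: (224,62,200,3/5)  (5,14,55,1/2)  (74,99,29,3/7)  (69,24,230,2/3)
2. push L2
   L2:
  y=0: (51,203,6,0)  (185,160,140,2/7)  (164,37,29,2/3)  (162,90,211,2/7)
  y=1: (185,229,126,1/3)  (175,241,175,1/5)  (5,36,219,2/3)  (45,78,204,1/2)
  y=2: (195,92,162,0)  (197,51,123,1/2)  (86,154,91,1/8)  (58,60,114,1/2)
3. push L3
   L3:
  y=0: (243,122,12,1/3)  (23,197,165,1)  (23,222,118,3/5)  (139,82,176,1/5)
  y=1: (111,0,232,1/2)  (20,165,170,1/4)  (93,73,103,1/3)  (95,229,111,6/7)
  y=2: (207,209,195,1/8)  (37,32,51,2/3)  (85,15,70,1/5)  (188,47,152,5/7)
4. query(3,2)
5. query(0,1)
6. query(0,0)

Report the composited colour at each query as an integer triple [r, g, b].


(3,2) stack=L1,L2,L3; from [0,0,0]:
+L1 (α=2/3) → [46, 16, 460/3]
+L2 (α=1/2) → [52, 38, 401/3]
+L3 (α=5/7) → [1044/7, 311/7, 3082/21]
→ [149, 44, 147]

query (0,1) [L1,L2,L3] — begin 0,0,0
L1 α=1/8: [57/4, 39/2, 225/8]
L2 α=1/3: [427/6, 268/3, 243/4]
L3 α=1/2: [1093/12, 134/3, 1171/8]
= [91, 45, 146]

at x=0,y=0 over L1,L2,L3:
+L1 (α=1/8) → [89/8, 31/4, 93/8]
+L2 (α=0) → [89/8, 31/4, 93/8]
+L3 (α=1/3) → [1061/12, 275/6, 47/4]
rounded: [88, 46, 12]


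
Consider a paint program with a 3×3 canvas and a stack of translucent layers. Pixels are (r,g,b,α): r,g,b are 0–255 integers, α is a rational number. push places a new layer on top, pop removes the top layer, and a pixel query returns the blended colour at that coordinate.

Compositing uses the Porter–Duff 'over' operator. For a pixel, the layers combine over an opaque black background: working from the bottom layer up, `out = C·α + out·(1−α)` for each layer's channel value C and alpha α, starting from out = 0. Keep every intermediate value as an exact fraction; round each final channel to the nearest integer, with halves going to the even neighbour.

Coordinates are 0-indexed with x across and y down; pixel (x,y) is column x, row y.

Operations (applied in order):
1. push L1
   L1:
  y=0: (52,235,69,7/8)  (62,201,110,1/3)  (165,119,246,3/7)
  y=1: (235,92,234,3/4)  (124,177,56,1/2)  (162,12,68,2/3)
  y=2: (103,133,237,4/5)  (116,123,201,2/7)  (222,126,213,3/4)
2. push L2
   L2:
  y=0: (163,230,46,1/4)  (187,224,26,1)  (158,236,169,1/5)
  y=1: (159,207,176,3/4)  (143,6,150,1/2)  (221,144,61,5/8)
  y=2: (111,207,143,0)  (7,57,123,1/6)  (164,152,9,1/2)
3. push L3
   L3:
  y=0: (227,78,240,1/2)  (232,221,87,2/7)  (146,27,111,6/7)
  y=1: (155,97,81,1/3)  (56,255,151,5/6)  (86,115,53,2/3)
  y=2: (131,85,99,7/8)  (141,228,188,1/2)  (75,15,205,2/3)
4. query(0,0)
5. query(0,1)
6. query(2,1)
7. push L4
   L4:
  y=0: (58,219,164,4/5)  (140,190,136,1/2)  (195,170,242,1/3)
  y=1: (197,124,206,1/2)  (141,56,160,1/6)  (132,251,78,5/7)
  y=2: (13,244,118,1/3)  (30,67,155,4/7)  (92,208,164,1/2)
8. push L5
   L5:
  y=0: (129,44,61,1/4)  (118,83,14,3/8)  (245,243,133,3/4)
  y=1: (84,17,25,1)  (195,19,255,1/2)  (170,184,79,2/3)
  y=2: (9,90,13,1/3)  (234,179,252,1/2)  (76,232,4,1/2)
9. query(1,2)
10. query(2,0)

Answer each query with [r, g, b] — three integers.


at x=0,y=0 over L1,L2,L3:
+L1 (α=7/8) → [91/2, 1645/8, 483/8]
+L2 (α=1/4) → [599/8, 6775/32, 1817/32]
+L3 (α=1/2) → [2415/16, 9271/64, 9497/64]
rounded: [151, 145, 148]

(0,1) stack=L1,L2,L3; from [0,0,0]:
L1 α=3/4: [705/4, 69, 351/2]
L2 α=3/4: [2613/16, 345/2, 1407/8]
L3 α=1/3: [3853/24, 442/3, 577/4]
= [161, 147, 144]

(2,1) stack=L1,L2,L3; from [0,0,0]:
L1 α=2/3: [108, 8, 136/3]
L2 α=5/8: [1429/8, 93, 441/8]
L3 α=2/3: [935/8, 323/3, 1289/24]
rounded: [117, 108, 54]

(1,2) stack=L1,L2,L3,L4,L5; from [0,0,0]:
after L1 α=2/7: [232/7, 246/7, 402/7]
after L2 α=1/6: [403/14, 543/14, 957/14]
after L3 α=1/2: [2377/28, 3735/28, 3589/28]
after L4 α=4/7: [10491/196, 18709/196, 28127/196]
after L5 α=1/2: [56355/392, 53793/392, 77519/392]
rounded: [144, 137, 198]

at x=2,y=0 over L1,L2,L3,L4,L5:
L1 α=3/7: [495/7, 51, 738/7]
L2 α=1/5: [3086/35, 88, 827/7]
L3 α=6/7: [33746/245, 250/7, 5489/49]
L4 α=1/3: [115267/735, 1690/21, 7612/49]
L5 α=3/4: [163873/735, 16999/84, 27163/196]
rounded: [223, 202, 139]


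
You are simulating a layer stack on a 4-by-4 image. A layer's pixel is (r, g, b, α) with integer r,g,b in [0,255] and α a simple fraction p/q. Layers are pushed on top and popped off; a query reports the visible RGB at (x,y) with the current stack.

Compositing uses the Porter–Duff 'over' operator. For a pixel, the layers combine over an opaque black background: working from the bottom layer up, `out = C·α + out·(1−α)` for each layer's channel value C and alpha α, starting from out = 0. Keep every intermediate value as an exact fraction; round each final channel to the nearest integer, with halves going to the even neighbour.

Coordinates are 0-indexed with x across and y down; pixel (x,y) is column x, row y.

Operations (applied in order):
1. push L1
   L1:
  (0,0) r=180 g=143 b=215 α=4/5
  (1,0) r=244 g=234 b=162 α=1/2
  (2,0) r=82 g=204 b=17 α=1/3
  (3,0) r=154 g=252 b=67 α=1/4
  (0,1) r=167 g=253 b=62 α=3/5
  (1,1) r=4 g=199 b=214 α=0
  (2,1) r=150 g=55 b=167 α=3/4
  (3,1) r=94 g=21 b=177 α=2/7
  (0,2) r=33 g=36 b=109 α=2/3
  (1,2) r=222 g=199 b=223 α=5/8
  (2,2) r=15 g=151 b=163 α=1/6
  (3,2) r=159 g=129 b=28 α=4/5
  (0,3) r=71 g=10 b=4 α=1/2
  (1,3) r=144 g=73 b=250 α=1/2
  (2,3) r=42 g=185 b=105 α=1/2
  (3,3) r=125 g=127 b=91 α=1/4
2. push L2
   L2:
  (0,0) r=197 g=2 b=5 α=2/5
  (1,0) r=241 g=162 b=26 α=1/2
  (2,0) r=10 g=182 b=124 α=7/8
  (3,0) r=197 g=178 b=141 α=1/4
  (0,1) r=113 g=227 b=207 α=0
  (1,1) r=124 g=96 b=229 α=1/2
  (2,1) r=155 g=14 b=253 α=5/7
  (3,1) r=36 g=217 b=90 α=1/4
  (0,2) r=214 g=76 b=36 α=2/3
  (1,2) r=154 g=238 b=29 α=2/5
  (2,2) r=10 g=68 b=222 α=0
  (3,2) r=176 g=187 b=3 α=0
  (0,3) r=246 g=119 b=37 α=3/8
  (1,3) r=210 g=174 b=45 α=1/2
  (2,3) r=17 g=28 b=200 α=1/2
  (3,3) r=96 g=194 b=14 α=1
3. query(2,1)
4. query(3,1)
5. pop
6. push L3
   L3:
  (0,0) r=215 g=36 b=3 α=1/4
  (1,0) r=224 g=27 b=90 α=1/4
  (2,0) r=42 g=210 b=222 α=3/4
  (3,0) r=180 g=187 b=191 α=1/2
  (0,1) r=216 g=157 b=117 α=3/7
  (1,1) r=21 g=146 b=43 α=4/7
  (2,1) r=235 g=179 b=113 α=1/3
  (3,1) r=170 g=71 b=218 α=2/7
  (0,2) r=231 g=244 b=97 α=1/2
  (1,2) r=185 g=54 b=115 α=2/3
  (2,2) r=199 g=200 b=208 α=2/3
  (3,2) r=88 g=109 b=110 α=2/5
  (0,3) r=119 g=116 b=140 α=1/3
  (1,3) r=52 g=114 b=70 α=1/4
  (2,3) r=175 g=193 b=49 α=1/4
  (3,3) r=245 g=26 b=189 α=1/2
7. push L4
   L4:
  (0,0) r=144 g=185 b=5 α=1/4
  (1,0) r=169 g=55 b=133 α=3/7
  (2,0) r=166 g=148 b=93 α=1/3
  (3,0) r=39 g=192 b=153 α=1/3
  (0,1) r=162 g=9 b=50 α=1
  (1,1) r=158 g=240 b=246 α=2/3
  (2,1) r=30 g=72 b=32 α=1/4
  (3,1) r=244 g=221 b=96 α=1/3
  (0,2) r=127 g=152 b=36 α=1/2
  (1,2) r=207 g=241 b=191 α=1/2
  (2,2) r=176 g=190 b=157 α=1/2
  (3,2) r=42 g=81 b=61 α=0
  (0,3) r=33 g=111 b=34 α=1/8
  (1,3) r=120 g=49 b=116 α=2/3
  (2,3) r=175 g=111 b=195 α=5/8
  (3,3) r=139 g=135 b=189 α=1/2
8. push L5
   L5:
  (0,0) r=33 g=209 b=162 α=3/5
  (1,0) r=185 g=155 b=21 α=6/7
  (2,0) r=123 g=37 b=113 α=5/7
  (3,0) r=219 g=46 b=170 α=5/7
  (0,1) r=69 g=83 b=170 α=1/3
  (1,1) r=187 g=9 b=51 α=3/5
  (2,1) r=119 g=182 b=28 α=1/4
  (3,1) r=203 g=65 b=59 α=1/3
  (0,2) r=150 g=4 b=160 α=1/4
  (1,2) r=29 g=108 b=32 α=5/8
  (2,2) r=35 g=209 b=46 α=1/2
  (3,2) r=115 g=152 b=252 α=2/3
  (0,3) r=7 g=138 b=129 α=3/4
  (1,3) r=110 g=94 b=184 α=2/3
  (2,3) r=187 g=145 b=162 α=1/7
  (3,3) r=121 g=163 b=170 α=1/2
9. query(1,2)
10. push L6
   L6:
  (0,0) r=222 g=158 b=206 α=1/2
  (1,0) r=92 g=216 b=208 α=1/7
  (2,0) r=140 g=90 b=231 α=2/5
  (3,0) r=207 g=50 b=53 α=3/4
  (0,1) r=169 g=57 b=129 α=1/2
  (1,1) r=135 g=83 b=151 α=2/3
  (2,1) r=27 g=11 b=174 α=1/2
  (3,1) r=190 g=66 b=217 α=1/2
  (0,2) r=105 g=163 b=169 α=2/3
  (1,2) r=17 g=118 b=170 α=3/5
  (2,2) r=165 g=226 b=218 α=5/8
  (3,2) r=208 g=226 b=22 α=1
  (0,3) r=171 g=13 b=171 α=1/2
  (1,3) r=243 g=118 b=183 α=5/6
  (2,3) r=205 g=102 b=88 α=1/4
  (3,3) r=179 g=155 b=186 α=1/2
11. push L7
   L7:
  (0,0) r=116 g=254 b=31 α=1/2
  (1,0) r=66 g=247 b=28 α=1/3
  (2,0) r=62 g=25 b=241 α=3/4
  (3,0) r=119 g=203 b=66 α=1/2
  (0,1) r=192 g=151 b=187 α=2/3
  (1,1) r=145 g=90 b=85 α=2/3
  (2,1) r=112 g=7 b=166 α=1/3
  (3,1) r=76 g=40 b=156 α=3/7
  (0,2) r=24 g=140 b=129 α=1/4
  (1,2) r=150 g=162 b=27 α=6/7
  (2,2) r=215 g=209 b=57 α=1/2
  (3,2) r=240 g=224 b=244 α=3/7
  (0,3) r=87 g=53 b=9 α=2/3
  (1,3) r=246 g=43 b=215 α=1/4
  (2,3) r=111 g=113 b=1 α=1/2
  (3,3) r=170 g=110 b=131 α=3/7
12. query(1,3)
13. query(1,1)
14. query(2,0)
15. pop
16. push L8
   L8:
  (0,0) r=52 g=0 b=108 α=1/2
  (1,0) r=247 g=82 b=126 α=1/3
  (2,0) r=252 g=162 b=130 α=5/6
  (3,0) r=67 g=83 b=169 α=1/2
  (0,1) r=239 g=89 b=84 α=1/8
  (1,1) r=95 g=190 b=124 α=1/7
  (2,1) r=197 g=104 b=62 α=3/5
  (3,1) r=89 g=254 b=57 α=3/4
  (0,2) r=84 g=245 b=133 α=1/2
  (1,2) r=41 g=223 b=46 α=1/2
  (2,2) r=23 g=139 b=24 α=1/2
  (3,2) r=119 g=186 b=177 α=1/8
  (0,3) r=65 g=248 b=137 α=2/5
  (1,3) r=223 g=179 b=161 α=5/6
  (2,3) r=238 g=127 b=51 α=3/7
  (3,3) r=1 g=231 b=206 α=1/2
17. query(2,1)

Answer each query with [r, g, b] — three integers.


(2,1) stack=L1,L2; from [0,0,0]:
L1 α=3/4: [225/2, 165/4, 501/4]
L2 α=5/7: [1000/7, 305/14, 433/2]
→ [143, 22, 216]

(3,1) stack=L1,L2; from [0,0,0]:
after L1 α=2/7: [188/7, 6, 354/7]
after L2 α=1/4: [204/7, 235/4, 423/7]
→ [29, 59, 60]

query (1,2) [L1,L3,L4,L5] — begin 0,0,0
+L1 (α=5/8) → [555/4, 995/8, 1115/8]
+L3 (α=2/3) → [2035/12, 1859/24, 985/8]
+L4 (α=1/2) → [4519/24, 7643/48, 2513/16]
+L5 (α=5/8) → [5679/64, 16283/128, 10099/128]
= [89, 127, 79]

at x=1,y=3 over L1,L3,L4,L5,L6,L7:
after L1 α=1/2: [72, 73/2, 125]
after L3 α=1/4: [67, 447/8, 445/4]
after L4 α=2/3: [307/3, 1231/24, 1373/12]
after L5 α=2/3: [967/9, 5743/72, 5789/36]
after L6 α=5/6: [5951/27, 48223/432, 38729/216]
after L7 α=1/4: [8165/36, 54415/576, 54209/288]
→ [227, 94, 188]

at x=1,y=1 over L1,L3,L4,L5,L6,L7:
+L1 (α=0) → [0, 0, 0]
+L3 (α=4/7) → [12, 584/7, 172/7]
+L4 (α=2/3) → [328/3, 3944/21, 3616/21]
+L5 (α=3/5) → [2339/15, 1691/21, 2089/21]
+L6 (α=2/3) → [6389/45, 5177/63, 8431/63]
+L7 (α=2/3) → [19439/135, 16517/189, 19141/189]
rounded: [144, 87, 101]

at x=2,y=0 over L1,L3,L4,L5,L6,L7:
L1 α=1/3: [82/3, 68, 17/3]
L3 α=3/4: [115/3, 349/2, 2015/12]
L4 α=1/3: [728/9, 497/3, 2573/18]
L5 α=5/7: [6991/63, 1549/21, 1094/9]
L6 α=2/5: [12871/105, 2809/35, 496/3]
L7 α=3/4: [32401/420, 2717/70, 2665/12]
→ [77, 39, 222]

at x=2,y=1 over L1,L3,L4,L5,L6,L8:
after L1 α=3/4: [225/2, 165/4, 501/4]
after L3 α=1/3: [460/3, 523/6, 727/6]
after L4 α=1/4: [245/2, 667/8, 791/8]
after L5 α=1/4: [973/8, 3457/32, 2597/32]
after L6 α=1/2: [1189/16, 3809/64, 8165/64]
after L8 α=3/5: [5917/40, 13793/160, 14117/160]
→ [148, 86, 88]
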